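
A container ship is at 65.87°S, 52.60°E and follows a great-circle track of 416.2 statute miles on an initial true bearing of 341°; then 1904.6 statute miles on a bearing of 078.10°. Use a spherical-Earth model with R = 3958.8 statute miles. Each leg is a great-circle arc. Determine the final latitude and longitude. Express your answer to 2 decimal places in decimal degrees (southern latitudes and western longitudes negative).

Apply the spherical direct solution leg by leg, carrying full precision between legs.
Leg 1: from (-65.87°, 52.60°), δ = 416.2/3958.8 = 0.105133 rad, θ = 341° → φ = -60.11°, λ = 48.67°.
Leg 2: from (-60.11°, 48.67°), δ = 1904.6/3958.8 = 0.481105 rad, θ = 78.1° → φ = -46.14°, λ = 89.48°.

latitude -46.14°, longitude 89.48°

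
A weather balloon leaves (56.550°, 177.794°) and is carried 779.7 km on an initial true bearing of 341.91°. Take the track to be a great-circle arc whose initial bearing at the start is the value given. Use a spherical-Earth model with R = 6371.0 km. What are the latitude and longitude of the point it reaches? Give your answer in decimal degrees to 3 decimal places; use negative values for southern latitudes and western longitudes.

latitude 63.137°, longitude 172.982°

Angular distance δ = d/R = 779.7 / 6371 = 0.122383 rad.
Start latitude φ₁ = 0.986984 rad; initial bearing θ = 5.967455 rad.
Destination latitude: φ₂ = arcsin( sin φ₁ cos δ + cos φ₁ sin δ cos θ ) = arcsin(0.892091) = 63.137°.
For the longitude increment, Δλ = atan2( sin θ sin δ cos φ₁, cos δ − sin φ₁ sin φ₂ ) = atan2(-0.020894, 0.248189) = -4.812°.
λ₂ = 177.794° + -4.812° = 172.982°.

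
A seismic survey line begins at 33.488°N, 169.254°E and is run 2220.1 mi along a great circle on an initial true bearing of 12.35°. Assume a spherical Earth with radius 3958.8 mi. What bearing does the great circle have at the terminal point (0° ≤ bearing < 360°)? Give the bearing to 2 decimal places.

Central angle δ = d/R = 0.560801 rad.
Converting: φ₁ = 0.584476 rad, θ = 0.215548 rad.
sin φ₂ = sin φ₁ cos δ + cos φ₁ sin δ cos θ = (0.551762)(0.846829) + (0.834001)(0.531865)(0.976859) = 0.900560
φ₂ = asin(0.900560) = 1.121056 rad = 64.232°.
For the longitude increment, Δλ = atan2( sin θ sin δ cos φ₁, cos δ − sin φ₁ sin φ₂ ) = atan2(0.094873, 0.349934) = 15.169°.
λ₂ = 169.254° + 15.169° = 184.423°, normalized to (−180°, 180°] → -175.577°.
The forward bearing on arrival equals the back-azimuth from the destination plus 180°.
Back-azimuth from P₂ (64.23°, -175.58°) to P₁ (33.49°, 169.25°), with Δλ' = λ₁ − λ₂ = 344.83°: atan2( sin Δλ' cos φ₁ , cos φ₂ sin φ₁ − sin φ₂ cos φ₁ cos Δλ' ) = 204.22°.
Final bearing = (204.22° + 180°) mod 360° = 24.22°.

final bearing 24.22°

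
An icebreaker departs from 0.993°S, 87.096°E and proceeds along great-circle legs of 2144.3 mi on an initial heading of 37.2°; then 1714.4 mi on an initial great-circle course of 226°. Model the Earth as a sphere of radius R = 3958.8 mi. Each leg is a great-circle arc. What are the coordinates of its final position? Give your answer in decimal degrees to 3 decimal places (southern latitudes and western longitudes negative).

latitude 5.250°, longitude 89.291°

Apply the spherical direct solution leg by leg, carrying full precision between legs.
Leg 1: from (-0.993°, 87.096°), δ = 2144.3/3958.8 = 0.541654 rad, θ = 37.2° → φ = 23.312°, λ = 106.937°.
Leg 2: from (23.312°, 106.937°), δ = 1714.4/3958.8 = 0.433061 rad, θ = 226° → φ = 5.250°, λ = 89.291°.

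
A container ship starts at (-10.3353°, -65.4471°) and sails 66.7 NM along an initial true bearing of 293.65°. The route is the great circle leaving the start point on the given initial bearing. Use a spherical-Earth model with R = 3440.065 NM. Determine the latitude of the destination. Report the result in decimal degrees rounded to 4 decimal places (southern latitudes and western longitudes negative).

latitude -9.8880°

δ = 66.7/3440.065 = 0.019389 rad (1.1109°).
Start latitude φ₁ = -0.180385 rad; initial bearing θ = 5.125159 rad.
Destination latitude: φ₂ = arcsin( sin φ₁ cos δ + cos φ₁ sin δ cos θ ) = arcsin(-0.171723) = -9.8880°.
Then Δλ = atan2(-0.017471, 0.969003) = -0.018028 rad, from sin θ sin δ cos φ₁ over cos δ − sin φ₁ sin φ₂.
Hence λ₂ = -65.4471° + -1.0330° = -66.4801°.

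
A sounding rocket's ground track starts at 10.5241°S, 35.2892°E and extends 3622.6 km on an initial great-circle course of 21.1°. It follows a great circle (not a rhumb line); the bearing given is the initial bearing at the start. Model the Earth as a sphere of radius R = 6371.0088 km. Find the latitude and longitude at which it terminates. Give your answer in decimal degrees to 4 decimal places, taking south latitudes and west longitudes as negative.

latitude 19.8767°, longitude 47.1844°

Angular distance δ = d/R = 3622.6 / 6371.0088 = 0.568607 rad.
Converting: φ₁ = -0.183680 rad, θ = 0.368264 rad.
Applying the spherical law of cosines for sides, sin φ₂ = sin φ₁ cos δ + cos φ₁ sin δ cos θ = 0.339997, so φ₂ = 19.8767°.
Then Δλ = atan2(0.190583, 0.904752) = 0.207611 rad, from sin θ sin δ cos φ₁ over cos δ − sin φ₁ sin φ₂.
Hence λ₂ = 35.2892° + 11.8952° = 47.1844°.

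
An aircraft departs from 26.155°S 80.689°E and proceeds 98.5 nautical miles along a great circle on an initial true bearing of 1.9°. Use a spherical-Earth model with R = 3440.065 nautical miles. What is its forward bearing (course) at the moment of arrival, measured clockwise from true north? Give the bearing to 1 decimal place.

The arc subtends δ = 98.5/3440.065 = 0.028633 rad at the centre.
Start latitude φ₁ = -0.456491 rad; initial bearing θ = 0.033161 rad.
Destination latitude: φ₂ = arcsin( sin φ₁ cos δ + cos φ₁ sin δ cos θ ) = arcsin(-0.414937) = -24.515°.
For the longitude increment, Δλ = atan2( sin θ sin δ cos φ₁, cos δ − sin φ₁ sin φ₂ ) = atan2(0.000852, 0.816686) = 0.060°.
Hence λ₂ = 80.689° + 0.060° = 80.749°.
The forward bearing on arrival equals the back-azimuth from the destination plus 180°.
Back-azimuth from P₂ (-24.5°, 80.7°) to P₁ (-26.2°, 80.7°), with Δλ' = λ₁ − λ₂ = -0.1°: atan2( sin Δλ' cos φ₁ , cos φ₂ sin φ₁ − sin φ₂ cos φ₁ cos Δλ' ) = 181.9°.
Final bearing = (181.9° + 180°) mod 360° = 1.9°.

final bearing 1.9°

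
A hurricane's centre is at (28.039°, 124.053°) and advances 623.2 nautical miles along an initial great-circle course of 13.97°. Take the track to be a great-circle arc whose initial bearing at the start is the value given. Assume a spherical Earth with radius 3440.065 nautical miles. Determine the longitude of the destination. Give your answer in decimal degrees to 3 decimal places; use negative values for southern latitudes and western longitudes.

longitude 127.220°

δ = 623.2/3440.065 = 0.181159 rad (10.3797°).
With φ₁ = 28.039° = 0.489373 rad and θ = 13.97° = 0.243822 rad:
Applying the spherical law of cosines for sides, sin φ₂ = sin φ₁ cos δ + cos φ₁ sin δ cos θ = 0.616700, so φ₂ = 38.076°.
For the longitude increment, Δλ = atan2( sin θ sin δ cos φ₁, cos δ − sin φ₁ sin φ₂ ) = atan2(0.038390, 0.693742) = 3.167°.
λ₂ = λ₁ + Δλ = 127.220°.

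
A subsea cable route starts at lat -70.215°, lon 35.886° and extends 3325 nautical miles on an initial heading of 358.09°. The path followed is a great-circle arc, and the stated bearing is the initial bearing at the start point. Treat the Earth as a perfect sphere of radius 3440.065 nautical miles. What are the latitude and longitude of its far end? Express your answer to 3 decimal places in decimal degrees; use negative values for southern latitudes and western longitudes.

Angular distance δ = d/R = 3325 / 3440.065 = 0.966552 rad.
Start latitude φ₁ = -1.225483 rad; initial bearing θ = 6.249850 rad.
Applying the spherical law of cosines for sides, sin φ₂ = sin φ₁ cos δ + cos φ₁ sin δ cos θ = -0.256203, so φ₂ = -14.845°.
Then Δλ = atan2(-0.009284, 0.327062) = -0.028379 rad, from sin θ sin δ cos φ₁ over cos δ − sin φ₁ sin φ₂.
λ₂ = λ₁ + Δλ = 34.260°.

latitude -14.845°, longitude 34.260°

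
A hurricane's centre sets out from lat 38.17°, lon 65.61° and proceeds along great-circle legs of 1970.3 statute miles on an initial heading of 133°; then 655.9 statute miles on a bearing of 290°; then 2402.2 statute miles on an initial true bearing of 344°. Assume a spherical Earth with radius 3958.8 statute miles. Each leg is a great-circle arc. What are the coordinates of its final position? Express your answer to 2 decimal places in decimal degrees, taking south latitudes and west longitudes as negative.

latitude 52.47°, longitude 62.56°

Apply the spherical direct solution leg by leg, carrying full precision between legs.
Leg 1: from (38.17°, 65.61°), δ = 1970.3/3958.8 = 0.497701 rad, θ = 133° → φ = 16.68°, λ = 86.99°.
Leg 2: from (16.68°, 86.99°), δ = 655.9/3958.8 = 0.165682 rad, θ = 290° → φ = 19.70°, λ = 77.51°.
Leg 3: from (19.70°, 77.51°), δ = 2402.2/3958.8 = 0.606800 rad, θ = 344° → φ = 52.47°, λ = 62.56°.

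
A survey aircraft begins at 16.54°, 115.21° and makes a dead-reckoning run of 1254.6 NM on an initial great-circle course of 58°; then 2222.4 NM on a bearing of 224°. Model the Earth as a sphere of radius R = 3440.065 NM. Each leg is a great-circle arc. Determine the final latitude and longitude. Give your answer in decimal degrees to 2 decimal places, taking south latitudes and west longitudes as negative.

Apply the spherical direct solution leg by leg, carrying full precision between legs.
Leg 1: from (16.54°, 115.21°), δ = 1254.6/3440.065 = 0.364702 rad, θ = 58° → φ = 26.56°, λ = 134.98°.
Leg 2: from (26.56°, 134.98°), δ = 2222.4/3440.065 = 0.646034 rad, θ = 224° → φ = -1.74°, λ = 110.24°.

latitude -1.74°, longitude 110.24°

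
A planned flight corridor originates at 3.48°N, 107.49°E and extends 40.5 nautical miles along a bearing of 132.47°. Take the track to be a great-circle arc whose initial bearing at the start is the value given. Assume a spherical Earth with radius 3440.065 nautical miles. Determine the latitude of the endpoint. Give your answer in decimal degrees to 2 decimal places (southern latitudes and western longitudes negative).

latitude 3.02°

Angular distance δ = d/R = 40.5 / 3440.065 = 0.011773 rad.
Converting: φ₁ = 0.060737 rad, θ = 2.312038 rad.
Applying the spherical law of cosines for sides, sin φ₂ = sin φ₁ cos δ + cos φ₁ sin δ cos θ = 0.052762, so φ₂ = 3.02°.
Then Δλ = atan2(0.008668, 0.996728) = 0.008696 rad, from sin θ sin δ cos φ₁ over cos δ − sin φ₁ sin φ₂.
Hence λ₂ = 107.49° + 0.50° = 107.99°.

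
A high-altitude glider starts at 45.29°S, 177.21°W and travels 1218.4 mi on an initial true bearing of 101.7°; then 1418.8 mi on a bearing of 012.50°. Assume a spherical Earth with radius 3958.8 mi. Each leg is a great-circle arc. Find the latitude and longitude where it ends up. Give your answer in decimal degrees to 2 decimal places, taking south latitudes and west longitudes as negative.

latitude -25.93°, longitude -147.04°

Apply the spherical direct solution leg by leg, carrying full precision between legs.
Leg 1: from (-45.29°, -177.21°), δ = 1218.4/3958.8 = 0.307770 rad, θ = 101.7° → φ = -46.10°, λ = -151.88°.
Leg 2: from (-46.10°, -151.88°), δ = 1418.8/3958.8 = 0.358391 rad, θ = 12.5° → φ = -25.93°, λ = -147.04°.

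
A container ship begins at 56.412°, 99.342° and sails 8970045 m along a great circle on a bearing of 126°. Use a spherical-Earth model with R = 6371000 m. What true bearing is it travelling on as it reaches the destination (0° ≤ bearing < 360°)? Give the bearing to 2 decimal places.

Angular distance δ = d/R = 8970045 / 6371000 = 1.407949 rad.
Converting: φ₁ = 0.984575 rad, θ = 2.199115 rad.
Destination latitude: φ₂ = arcsin( sin φ₁ cos δ + cos φ₁ sin δ cos θ ) = arcsin(-0.185812) = -10.708°.
Δλ = atan2( sin θ sin δ cos φ₁ , cos δ − sin φ₁ sin φ₂ ) = atan2(0.441641, 0.316916) = 0.948363 rad = 54.337°.
Hence λ₂ = 99.342° + 54.337° = 153.679°.
The forward bearing on arrival equals the back-azimuth from the destination plus 180°.
Back-azimuth from P₂ (-10.71°, 153.68°) to P₁ (56.41°, 99.34°), with Δλ' = λ₁ − λ₂ = -54.34°: atan2( sin Δλ' cos φ₁ , cos φ₂ sin φ₁ − sin φ₂ cos φ₁ cos Δλ' ) = 332.90°.
Final bearing = (332.90° + 180°) mod 360° = 152.90°.

final bearing 152.90°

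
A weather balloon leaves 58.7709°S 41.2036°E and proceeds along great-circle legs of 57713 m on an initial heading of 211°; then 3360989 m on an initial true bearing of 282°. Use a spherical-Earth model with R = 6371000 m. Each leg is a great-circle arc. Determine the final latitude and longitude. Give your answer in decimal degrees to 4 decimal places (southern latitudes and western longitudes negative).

Apply the spherical direct solution leg by leg, carrying full precision between legs.
Leg 1: from (-58.7709°, 41.2036°), δ = 57713/6371000 = 0.009059 rad, θ = 211° → φ = -59.2147°, λ = 40.6813°.
Leg 2: from (-59.2147°, 40.6813°), δ = 3360989/6371000 = 0.527545 rad, θ = 282° → φ = -43.5292°, λ = -2.0974°.

latitude -43.5292°, longitude -2.0974°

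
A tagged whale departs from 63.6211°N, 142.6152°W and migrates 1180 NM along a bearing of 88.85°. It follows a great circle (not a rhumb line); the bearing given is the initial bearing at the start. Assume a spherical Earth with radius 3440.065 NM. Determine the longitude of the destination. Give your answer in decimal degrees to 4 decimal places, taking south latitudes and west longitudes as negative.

Central angle δ = d/R = 0.343017 rad.
Converting: φ₁ = 1.110398 rad, θ = 1.550725 rad.
Destination latitude: φ₂ = arcsin( sin φ₁ cos δ + cos φ₁ sin δ cos θ ) = arcsin(0.846685) = 57.8529°.
Δλ = atan2( sin θ sin δ cos φ₁ , cos δ − sin φ₁ sin φ₂ ) = atan2(0.149403, 0.183220) = 0.684078 rad = 39.1948°.
Hence λ₂ = -142.6152° + 39.1948° = -103.4204°.

longitude -103.4204°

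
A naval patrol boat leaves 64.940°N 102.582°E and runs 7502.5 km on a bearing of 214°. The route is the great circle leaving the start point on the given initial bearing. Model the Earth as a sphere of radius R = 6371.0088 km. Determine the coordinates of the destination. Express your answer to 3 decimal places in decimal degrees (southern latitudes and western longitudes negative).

Central angle δ = d/R = 1.177600 rad.
Converting: φ₁ = 1.133417 rad, θ = 3.735005 rad.
Applying the spherical law of cosines for sides, sin φ₂ = sin φ₁ cos δ + cos φ₁ sin δ cos θ = 0.022719, so φ₂ = 1.302°.
For the longitude increment, Δλ = atan2( sin θ sin δ cos φ₁, cos δ − sin φ₁ sin φ₂ ) = atan2(-0.218781, 0.362562) = -31.108°.
λ₂ = 102.582° + -31.108° = 71.474°.

latitude 1.302°, longitude 71.474°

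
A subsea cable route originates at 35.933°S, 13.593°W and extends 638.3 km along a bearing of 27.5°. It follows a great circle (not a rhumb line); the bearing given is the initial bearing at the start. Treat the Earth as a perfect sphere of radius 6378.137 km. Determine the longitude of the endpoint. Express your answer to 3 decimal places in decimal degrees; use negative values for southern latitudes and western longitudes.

Angular distance δ = d/R = 638.3 / 6378.137 = 0.100076 rad.
With φ₁ = -35.933° = -0.627149 rad and θ = 27.5° = 0.479966 rad:
Applying the spherical law of cosines for sides, sin φ₂ = sin φ₁ cos δ + cos φ₁ sin δ cos θ = -0.512146, so φ₂ = -30.807°.
For the longitude increment, Δλ = atan2( sin θ sin δ cos φ₁, cos δ − sin φ₁ sin φ₂ ) = atan2(0.037354, 0.694449) = 3.079°.
λ₂ = -13.593° + 3.079° = -10.514°.

longitude -10.514°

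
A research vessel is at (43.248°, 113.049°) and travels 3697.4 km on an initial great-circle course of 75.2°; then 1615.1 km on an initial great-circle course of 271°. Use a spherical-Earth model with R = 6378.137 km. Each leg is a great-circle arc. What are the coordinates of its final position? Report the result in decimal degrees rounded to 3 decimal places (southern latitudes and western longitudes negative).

Apply the spherical direct solution leg by leg, carrying full precision between legs.
Leg 1: from (43.248°, 113.049°), δ = 3697.4/6378.137 = 0.579699 rad, θ = 75.2° → φ = 42.465°, λ = 158.932°.
Leg 2: from (42.465°, 158.932°), δ = 1615.1/6378.137 = 0.253224 rad, θ = 271° → φ = 41.059°, λ = 139.530°.

latitude 41.059°, longitude 139.530°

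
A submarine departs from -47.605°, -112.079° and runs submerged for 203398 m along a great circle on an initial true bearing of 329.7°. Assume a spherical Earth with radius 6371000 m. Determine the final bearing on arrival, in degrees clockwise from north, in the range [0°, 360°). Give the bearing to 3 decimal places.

final bearing 330.669°

The arc subtends δ = 203398/6371000 = 0.031926 rad at the centre.
Converting: φ₁ = -0.830864 rad, θ = 5.754351 rad.
sin φ₂ = sin φ₁ cos δ + cos φ₁ sin δ cos θ = (-0.738514)(0.999490) + (0.674238)(0.031920)(0.863396) = -0.719556
φ₂ = asin(-0.719556) = -0.803163 rad = -46.018°.
Δλ = atan2( sin θ sin δ cos φ₁ , cos δ − sin φ₁ sin φ₂ ) = atan2(-0.010858, 0.468088) = -0.023193 rad = -1.329°.
λ₂ = λ₁ + Δλ = -113.408°.
The forward bearing on arrival equals the back-azimuth from the destination plus 180°.
Back-azimuth from P₂ (-46.018°, -113.408°) to P₁ (-47.605°, -112.079°), with Δλ' = λ₁ − λ₂ = 1.329°: atan2( sin Δλ' cos φ₁ , cos φ₂ sin φ₁ − sin φ₂ cos φ₁ cos Δλ' ) = 150.669°.
Final bearing = (150.669° + 180°) mod 360° = 330.669°.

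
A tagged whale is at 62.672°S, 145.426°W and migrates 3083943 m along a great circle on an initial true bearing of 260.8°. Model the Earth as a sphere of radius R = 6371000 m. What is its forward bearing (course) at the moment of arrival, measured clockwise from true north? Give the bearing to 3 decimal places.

final bearing 307.558°

The arc subtends δ = 3083943/6371000 = 0.484059 rad at the centre.
Converting: φ₁ = -1.093833 rad, θ = 4.551819 rad.
Destination latitude: φ₂ = arcsin( sin φ₁ cos δ + cos φ₁ sin δ cos θ ) = arcsin(-0.820486) = -55.134°.
For the longitude increment, Δλ = atan2( sin θ sin δ cos φ₁, cos δ − sin φ₁ sin φ₂ ) = atan2(-0.210898, 0.156199) = -53.475°.
λ₂ = -145.426° + -53.475° = -198.901°, normalized to (−180°, 180°] → 161.099°.
The forward bearing on arrival equals the back-azimuth from the destination plus 180°.
Back-azimuth from P₂ (-55.134°, 161.099°) to P₁ (-62.672°, -145.426°), with Δλ' = λ₁ − λ₂ = -306.525°: atan2( sin Δλ' cos φ₁ , cos φ₂ sin φ₁ − sin φ₂ cos φ₁ cos Δλ' ) = 127.558°.
Final bearing = (127.558° + 180°) mod 360° = 307.558°.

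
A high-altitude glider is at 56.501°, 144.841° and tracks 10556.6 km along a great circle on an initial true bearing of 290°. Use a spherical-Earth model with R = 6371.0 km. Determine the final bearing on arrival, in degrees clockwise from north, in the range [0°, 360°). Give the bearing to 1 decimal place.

final bearing 211.5°

Central angle δ = d/R = 1.656977 rad.
Start latitude φ₁ = 0.986128 rad; initial bearing θ = 5.061455 rad.
sin φ₂ = sin φ₁ cos δ + cos φ₁ sin δ cos θ = (0.833895)(-0.086074) + (0.551922)(0.996289)(0.342020) = 0.116291
φ₂ = asin(0.116291) = 0.116555 rad = 6.678°.
For the longitude increment, Δλ = atan2( sin θ sin δ cos φ₁, cos δ − sin φ₁ sin φ₂ ) = atan2(-0.516713, -0.183049) = -109.507°.
λ₂ = λ₁ + Δλ = 35.334°.
The forward bearing on arrival equals the back-azimuth from the destination plus 180°.
Back-azimuth from P₂ (6.7°, 35.3°) to P₁ (56.5°, 144.8°), with Δλ' = λ₁ − λ₂ = 109.5°: atan2( sin Δλ' cos φ₁ , cos φ₂ sin φ₁ − sin φ₂ cos φ₁ cos Δλ' ) = 31.5°.
Final bearing = (31.5° + 180°) mod 360° = 211.5°.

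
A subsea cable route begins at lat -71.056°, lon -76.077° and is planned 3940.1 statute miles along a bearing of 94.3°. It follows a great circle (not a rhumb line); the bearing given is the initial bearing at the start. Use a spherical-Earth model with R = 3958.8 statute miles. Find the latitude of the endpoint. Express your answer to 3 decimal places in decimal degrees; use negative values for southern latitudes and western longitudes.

δ = 3940.1/3958.8 = 0.995276 rad (57.0251°).
Converting: φ₁ = -1.240161 rad, θ = 1.645845 rad.
sin φ₂ = sin φ₁ cos δ + cos φ₁ sin δ cos θ = (-0.945836)(0.544271) + (0.324644)(0.838909)(-0.074979) = -0.535212
φ₂ = asin(-0.535212) = -0.564758 rad = -32.358°.
Then Δλ = atan2(0.271580, 0.038049) = 1.431602 rad, from sin θ sin δ cos φ₁ over cos δ − sin φ₁ sin φ₂.
λ₂ = λ₁ + Δλ = 5.948°.

latitude -32.358°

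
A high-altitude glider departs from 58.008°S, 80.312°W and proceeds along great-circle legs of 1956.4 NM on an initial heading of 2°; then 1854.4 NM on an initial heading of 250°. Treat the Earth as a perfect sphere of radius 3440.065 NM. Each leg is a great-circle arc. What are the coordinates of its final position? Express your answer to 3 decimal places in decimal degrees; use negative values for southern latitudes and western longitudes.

Apply the spherical direct solution leg by leg, carrying full precision between legs.
Leg 1: from (-58.008°, -80.312°), δ = 1956.4/3440.065 = 0.568710 rad, θ = 2° → φ = -25.434°, λ = -79.119°.
Leg 2: from (-25.434°, -79.119°), δ = 1854.4/3440.065 = 0.539060 rad, θ = 250° → φ = -31.811°, λ = -113.705°.

latitude -31.811°, longitude -113.705°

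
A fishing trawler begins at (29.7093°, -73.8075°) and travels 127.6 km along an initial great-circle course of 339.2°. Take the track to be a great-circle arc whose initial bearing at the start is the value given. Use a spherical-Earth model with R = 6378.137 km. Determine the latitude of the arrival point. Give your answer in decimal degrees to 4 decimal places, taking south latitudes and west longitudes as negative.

Central angle δ = d/R = 0.020006 rad.
With φ₁ = 29.7093° = 0.518525 rad and θ = 339.2° = 5.920157 rad:
Destination latitude: φ₂ = arcsin( sin φ₁ cos δ + cos φ₁ sin δ cos θ ) = arcsin(0.511743) = 30.7800°.
For the longitude increment, Δλ = atan2( sin θ sin δ cos φ₁, cos δ − sin φ₁ sin φ₂ ) = atan2(-0.006170, 0.746180) = -0.4738°.
λ₂ = λ₁ + Δλ = -74.2813°.

latitude 30.7800°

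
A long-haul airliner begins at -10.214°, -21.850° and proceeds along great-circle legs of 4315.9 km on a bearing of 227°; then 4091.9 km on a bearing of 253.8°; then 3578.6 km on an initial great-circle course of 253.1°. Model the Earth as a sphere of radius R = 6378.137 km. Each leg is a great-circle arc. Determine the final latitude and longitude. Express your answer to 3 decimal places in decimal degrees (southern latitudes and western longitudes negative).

latitude -38.425°, longitude -141.064°

Apply the spherical direct solution leg by leg, carrying full precision between legs.
Leg 1: from (-10.214°, -21.850°), δ = 4315.9/6378.137 = 0.676671 rad, θ = 227° → φ = -33.956°, λ = -55.363°.
Leg 2: from (-33.956°, -55.363°), δ = 4091.9/6378.137 = 0.641551 rad, θ = 253.8° → φ = -35.872°, λ = -100.533°.
Leg 3: from (-35.872°, -100.533°), δ = 3578.6/6378.137 = 0.561073 rad, θ = 253.1° → φ = -38.425°, λ = -141.064°.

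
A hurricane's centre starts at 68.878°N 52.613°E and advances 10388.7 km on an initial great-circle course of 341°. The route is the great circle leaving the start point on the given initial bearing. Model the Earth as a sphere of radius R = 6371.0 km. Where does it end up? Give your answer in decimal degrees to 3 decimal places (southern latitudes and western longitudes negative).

The arc subtends δ = 10388.7/6371 = 1.630623 rad at the centre.
Start latitude φ₁ = 1.202148 rad; initial bearing θ = 5.951573 rad.
Applying the spherical law of cosines for sides, sin φ₂ = sin φ₁ cos δ + cos φ₁ sin δ cos θ = 0.284339, so φ₂ = 16.519°.
Then Δλ = atan2(-0.117110, -0.325027) = -2.795763 rad, from sin θ sin δ cos φ₁ over cos δ − sin φ₁ sin φ₂.
λ₂ = λ₁ + Δλ = -107.572°.

latitude 16.519°, longitude -107.572°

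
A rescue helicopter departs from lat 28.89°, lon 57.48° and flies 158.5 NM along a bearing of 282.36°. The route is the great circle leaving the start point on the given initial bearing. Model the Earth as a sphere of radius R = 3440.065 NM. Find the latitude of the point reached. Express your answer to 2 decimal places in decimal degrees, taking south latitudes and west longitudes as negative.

latitude 29.42°

The arc subtends δ = 158.5/3440.065 = 0.046075 rad at the centre.
With φ₁ = 28.89° = 0.504226 rad and θ = 282.36° = 4.928112 rad:
Destination latitude: φ₂ = arcsin( sin φ₁ cos δ + cos φ₁ sin δ cos θ ) = arcsin(0.491249) = 29.42°.
Then Δλ = atan2(-0.039392, 0.761602) = -0.051676 rad, from sin θ sin δ cos φ₁ over cos δ − sin φ₁ sin φ₂.
λ₂ = 57.48° + -2.96° = 54.52°.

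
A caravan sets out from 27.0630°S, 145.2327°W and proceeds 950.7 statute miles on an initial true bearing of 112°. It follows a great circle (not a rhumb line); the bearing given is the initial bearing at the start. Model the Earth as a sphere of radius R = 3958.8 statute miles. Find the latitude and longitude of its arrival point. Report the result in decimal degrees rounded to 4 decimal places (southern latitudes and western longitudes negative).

Central angle δ = d/R = 0.240149 rad.
Start latitude φ₁ = -0.472338 rad; initial bearing θ = 1.954769 rad.
sin φ₂ = sin φ₁ cos δ + cos φ₁ sin δ cos θ = (-0.454970)(0.971303) + (0.890507)(0.237847)(-0.374607) = -0.521257
φ₂ = asin(-0.521257) = -0.548323 rad = -31.4166°.
Then Δλ = atan2(0.196382, 0.734146) = 0.261377 rad, from sin θ sin δ cos φ₁ over cos δ − sin φ₁ sin φ₂.
Hence λ₂ = -145.2327° + 14.9758° = -130.2569°.

latitude -31.4166°, longitude -130.2569°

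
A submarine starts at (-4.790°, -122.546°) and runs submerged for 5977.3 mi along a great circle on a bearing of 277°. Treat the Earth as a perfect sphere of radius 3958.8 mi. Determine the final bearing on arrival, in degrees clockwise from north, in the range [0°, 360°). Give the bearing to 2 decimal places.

final bearing 275.24°

Central angle δ = d/R = 1.509877 rad.
Converting: φ₁ = -0.083601 rad, θ = 4.834562 rad.
Applying the spherical law of cosines for sides, sin φ₂ = sin φ₁ cos δ + cos φ₁ sin δ cos θ = 0.116135, so φ₂ = 6.669°.
Then Δλ = atan2(-0.987245, 0.070580) = -1.499426 rad, from sin θ sin δ cos φ₁ over cos δ − sin φ₁ sin φ₂.
λ₂ = -122.546° + -85.911° = -208.457°, normalized to (−180°, 180°] → 151.543°.
The forward bearing on arrival equals the back-azimuth from the destination plus 180°.
Back-azimuth from P₂ (6.67°, 151.54°) to P₁ (-4.79°, -122.55°), with Δλ' = λ₁ − λ₂ = -274.09°: atan2( sin Δλ' cos φ₁ , cos φ₂ sin φ₁ − sin φ₂ cos φ₁ cos Δλ' ) = 95.24°.
Final bearing = (95.24° + 180°) mod 360° = 275.24°.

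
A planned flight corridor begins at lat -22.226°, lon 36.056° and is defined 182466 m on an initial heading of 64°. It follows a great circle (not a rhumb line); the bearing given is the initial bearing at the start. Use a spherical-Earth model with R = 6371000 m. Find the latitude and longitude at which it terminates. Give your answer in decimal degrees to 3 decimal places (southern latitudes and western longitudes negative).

latitude -21.499°, longitude 37.641°

Central angle δ = d/R = 0.028640 rad.
With φ₁ = -22.226° = -0.387917 rad and θ = 64° = 1.117011 rad:
sin φ₂ = sin φ₁ cos δ + cos φ₁ sin δ cos θ = (-0.378261)(0.999590) + (0.925699)(0.028636)(0.438371) = -0.366485
φ₂ = asin(-0.366485) = -0.375229 rad = -21.499°.
For the longitude increment, Δλ = atan2( sin θ sin δ cos φ₁, cos δ − sin φ₁ sin φ₂ ) = atan2(0.023826, 0.860963) = 1.585°.
λ₂ = λ₁ + Δλ = 37.641°.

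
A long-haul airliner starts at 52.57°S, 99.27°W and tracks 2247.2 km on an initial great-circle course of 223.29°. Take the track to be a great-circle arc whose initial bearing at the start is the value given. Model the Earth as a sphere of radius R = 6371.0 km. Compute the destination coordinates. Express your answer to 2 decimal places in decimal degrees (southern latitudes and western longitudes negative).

Angular distance δ = d/R = 2247.2 / 6371 = 0.352723 rad.
Start latitude φ₁ = -0.917520 rad; initial bearing θ = 3.897146 rad.
sin φ₂ = sin φ₁ cos δ + cos φ₁ sin δ cos θ = (-0.794096)(0.938435) + (0.607792)(0.345455)(-0.727892) = -0.898040
φ₂ = asin(-0.898040) = -1.115293 rad = -63.90°.
For the longitude increment, Δλ = atan2( sin θ sin δ cos φ₁, cos δ − sin φ₁ sin φ₂ ) = atan2(-0.143971, 0.225305) = -32.58°.
λ₂ = -99.27° + -32.58° = -131.85°.

latitude -63.90°, longitude -131.85°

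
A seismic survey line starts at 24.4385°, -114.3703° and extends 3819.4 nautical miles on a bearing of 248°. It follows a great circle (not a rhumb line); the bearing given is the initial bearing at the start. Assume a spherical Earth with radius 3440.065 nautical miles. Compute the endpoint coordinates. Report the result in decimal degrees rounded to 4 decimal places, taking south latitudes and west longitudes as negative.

δ = 3819.4/3440.065 = 1.110270 rad (63.6138°).
With φ₁ = 24.4385° = 0.426532 rad and θ = 248° = 4.328417 rad:
Destination latitude: φ₂ = arcsin( sin φ₁ cos δ + cos φ₁ sin δ cos θ ) = arcsin(-0.121650) = -6.9873°.
Δλ = atan2( sin θ sin δ cos φ₁ , cos δ − sin φ₁ sin φ₂ ) = atan2(-0.756173, 0.494748) = -0.991418 rad = -56.8041°.
λ₂ = λ₁ + Δλ = -171.1744°.

latitude -6.9873°, longitude -171.1744°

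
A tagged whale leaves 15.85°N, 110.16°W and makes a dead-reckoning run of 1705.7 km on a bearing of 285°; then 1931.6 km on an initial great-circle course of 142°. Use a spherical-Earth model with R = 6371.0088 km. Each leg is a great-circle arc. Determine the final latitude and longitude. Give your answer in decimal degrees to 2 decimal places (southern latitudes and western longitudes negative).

latitude 5.28°, longitude -115.22°

Apply the spherical direct solution leg by leg, carrying full precision between legs.
Leg 1: from (15.85°, -110.16°), δ = 1705.7/6371.0088 = 0.267728 rad, θ = 285° → φ = 19.22°, λ = -125.86°.
Leg 2: from (19.22°, -125.86°), δ = 1931.6/6371.0088 = 0.303186 rad, θ = 142° → φ = 5.28°, λ = -115.22°.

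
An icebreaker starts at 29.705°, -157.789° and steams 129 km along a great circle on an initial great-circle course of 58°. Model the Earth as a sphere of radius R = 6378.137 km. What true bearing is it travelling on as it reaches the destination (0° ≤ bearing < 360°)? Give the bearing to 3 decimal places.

final bearing 58.569°

δ = 129/6378.137 = 0.020225 rad (1.1588°).
Converting: φ₁ = 0.518450 rad, θ = 1.012291 rad.
sin φ₂ = sin φ₁ cos δ + cos φ₁ sin δ cos θ = (0.495534)(0.999795) + (0.868588)(0.020224)(0.529919) = 0.504742
φ₂ = asin(0.504742) = 0.529083 rad = 30.314°.
Δλ = atan2( sin θ sin δ cos φ₁ , cos δ − sin φ₁ sin φ₂ ) = atan2(0.014897, 0.749678) = 0.019869 rad = 1.138°.
Hence λ₂ = -157.789° + 1.138° = -156.651°.
The forward bearing on arrival equals the back-azimuth from the destination plus 180°.
Back-azimuth from P₂ (30.314°, -156.651°) to P₁ (29.705°, -157.789°), with Δλ' = λ₁ − λ₂ = -1.138°: atan2( sin Δλ' cos φ₁ , cos φ₂ sin φ₁ − sin φ₂ cos φ₁ cos Δλ' ) = 238.569°.
Final bearing = (238.569° + 180°) mod 360° = 58.569°.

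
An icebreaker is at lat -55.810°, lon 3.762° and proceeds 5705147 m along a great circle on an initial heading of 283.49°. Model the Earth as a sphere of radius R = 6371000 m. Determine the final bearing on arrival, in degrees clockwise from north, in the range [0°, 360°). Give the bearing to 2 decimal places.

final bearing 323.09°

δ = 5705147/6371000 = 0.895487 rad (51.3076°).
Converting: φ₁ = -0.974068 rad, θ = 4.947834 rad.
sin φ₂ = sin φ₁ cos δ + cos φ₁ sin δ cos θ = (-0.827179)(0.625139) + (0.561939)(0.780514)(0.233276) = -0.414787
φ₂ = asin(-0.414787) = -0.427708 rad = -24.506°.
For the longitude increment, Δλ = atan2( sin θ sin δ cos φ₁, cos δ − sin φ₁ sin φ₂ ) = atan2(-0.426500, 0.282036) = -56.524°.
λ₂ = λ₁ + Δλ = -52.762°.
The forward bearing on arrival equals the back-azimuth from the destination plus 180°.
Back-azimuth from P₂ (-24.51°, -52.76°) to P₁ (-55.81°, 3.76°), with Δλ' = λ₁ − λ₂ = 56.52°: atan2( sin Δλ' cos φ₁ , cos φ₂ sin φ₁ − sin φ₂ cos φ₁ cos Δλ' ) = 143.09°.
Final bearing = (143.09° + 180°) mod 360° = 323.09°.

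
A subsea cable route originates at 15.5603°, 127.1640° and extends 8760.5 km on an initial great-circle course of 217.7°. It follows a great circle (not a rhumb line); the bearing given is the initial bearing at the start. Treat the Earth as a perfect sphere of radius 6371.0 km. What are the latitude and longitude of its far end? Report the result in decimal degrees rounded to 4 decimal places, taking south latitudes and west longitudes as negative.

latitude -44.0668°, longitude 70.5659°

The arc subtends δ = 8760.5/6371 = 1.375059 rad at the centre.
With φ₁ = 15.5603° = 0.271578 rad and θ = 217.7° = 3.799582 rad:
Destination latitude: φ₂ = arcsin( sin φ₁ cos δ + cos φ₁ sin δ cos θ ) = arcsin(-0.695497) = -44.0668°.
Δλ = atan2( sin θ sin δ cos φ₁ , cos δ − sin φ₁ sin φ₂ ) = atan2(-0.577864, 0.381059) = -0.987823 rad = -56.5981°.
Hence λ₂ = 127.1640° + -56.5981° = 70.5659°.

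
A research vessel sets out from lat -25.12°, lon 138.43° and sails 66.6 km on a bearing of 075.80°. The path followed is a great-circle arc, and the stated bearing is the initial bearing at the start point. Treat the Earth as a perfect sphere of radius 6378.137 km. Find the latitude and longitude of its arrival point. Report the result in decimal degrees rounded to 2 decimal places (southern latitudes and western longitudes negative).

δ = 66.6/6378.137 = 0.010442 rad (0.5983°).
With φ₁ = -25.12° = -0.438427 rad and θ = 75.8° = 1.322960 rad:
Applying the spherical law of cosines for sides, sin φ₂ = sin φ₁ cos δ + cos φ₁ sin δ cos θ = -0.422173, so φ₂ = -24.97°.
Δλ = atan2( sin θ sin δ cos φ₁ , cos δ − sin φ₁ sin φ₂ ) = atan2(0.009165, 0.820726) = 0.011167 rad = 0.64°.
λ₂ = λ₁ + Δλ = 139.07°.

latitude -24.97°, longitude 139.07°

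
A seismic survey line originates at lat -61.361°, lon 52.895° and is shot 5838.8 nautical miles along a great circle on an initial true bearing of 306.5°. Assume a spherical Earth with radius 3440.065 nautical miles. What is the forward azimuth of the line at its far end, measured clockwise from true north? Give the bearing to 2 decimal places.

Central angle δ = d/R = 1.697294 rad.
Converting: φ₁ = -1.070951 rad, θ = 5.349434 rad.
Applying the spherical law of cosines for sides, sin φ₂ = sin φ₁ cos δ + cos φ₁ sin δ cos θ = 0.393540, so φ₂ = 23.175°.
For the longitude increment, Δλ = atan2( sin θ sin δ cos φ₁, cos δ − sin φ₁ sin φ₂ ) = atan2(-0.382202, 0.219233) = -60.161°.
Hence λ₂ = 52.895° + -60.161° = -7.266°.
The forward bearing on arrival equals the back-azimuth from the destination plus 180°.
Back-azimuth from P₂ (23.17°, -7.27°) to P₁ (-61.36°, 52.90°), with Δλ' = λ₁ − λ₂ = 60.16°: atan2( sin Δλ' cos φ₁ , cos φ₂ sin φ₁ − sin φ₂ cos φ₁ cos Δλ' ) = 155.22°.
Final bearing = (155.22° + 180°) mod 360° = 335.22°.

final bearing 335.22°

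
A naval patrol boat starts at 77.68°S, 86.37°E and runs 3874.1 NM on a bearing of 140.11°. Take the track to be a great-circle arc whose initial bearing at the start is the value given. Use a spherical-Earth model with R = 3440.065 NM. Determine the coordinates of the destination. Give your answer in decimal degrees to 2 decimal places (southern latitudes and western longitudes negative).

latitude -34.61°, longitude -138.34°

Angular distance δ = d/R = 3874.1 / 3440.065 = 1.126171 rad.
Start latitude φ₁ = -1.355772 rad; initial bearing θ = 2.445381 rad.
sin φ₂ = sin φ₁ cos δ + cos φ₁ sin δ cos θ = (-0.976971)(0.430120) + (0.213371)(0.902772)(-0.767277) = -0.568012
φ₂ = asin(-0.568012) = -0.604089 rad = -34.61°.
For the longitude increment, Δλ = atan2( sin θ sin δ cos φ₁, cos δ − sin φ₁ sin φ₂ ) = atan2(0.123534, -0.124811) = 135.29°.
λ₂ = 86.37° + 135.29° = 221.66°, normalized to (−180°, 180°] → -138.34°.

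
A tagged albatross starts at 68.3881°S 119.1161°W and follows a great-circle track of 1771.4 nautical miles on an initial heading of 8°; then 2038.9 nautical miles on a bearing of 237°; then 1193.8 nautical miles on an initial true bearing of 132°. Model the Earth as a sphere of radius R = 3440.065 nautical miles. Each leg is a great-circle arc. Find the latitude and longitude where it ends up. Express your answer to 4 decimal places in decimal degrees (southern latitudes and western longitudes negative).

Apply the spherical direct solution leg by leg, carrying full precision between legs.
Leg 1: from (-68.3881°, -119.1161°), δ = 1771.4/3440.065 = 0.514932 rad, θ = 8° → φ = -39.0147°, λ = -114.0553°.
Leg 2: from (-39.0147°, -114.0553°), δ = 2038.9/3440.065 = 0.592692 rad, θ = 237° → φ = -49.3351°, λ = -160.0214°.
Leg 3: from (-49.3351°, -160.0214°), δ = 1193.8/3440.065 = 0.347028 rad, θ = 132° → φ = -59.4979°, λ = -130.1566°.

latitude -59.4979°, longitude -130.1566°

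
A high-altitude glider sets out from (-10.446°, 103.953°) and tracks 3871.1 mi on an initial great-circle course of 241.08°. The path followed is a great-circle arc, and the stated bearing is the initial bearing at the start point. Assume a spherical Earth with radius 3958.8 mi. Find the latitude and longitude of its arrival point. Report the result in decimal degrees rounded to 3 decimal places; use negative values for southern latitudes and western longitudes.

latitude -29.716°, longitude 47.254°

δ = 3871.1/3958.8 = 0.977847 rad (56.0265°).
Converting: φ₁ = -0.182317 rad, θ = 4.207640 rad.
sin φ₂ = sin φ₁ cos δ + cos φ₁ sin δ cos θ = (-0.181309)(0.558809) + (0.983426)(0.829296)(-0.483588) = -0.495708
φ₂ = asin(-0.495708) = -0.518650 rad = -29.716°.
Δλ = atan2( sin θ sin δ cos φ₁ , cos δ − sin φ₁ sin φ₂ ) = atan2(-0.713849, 0.468933) = -0.989580 rad = -56.699°.
λ₂ = 103.953° + -56.699° = 47.254°.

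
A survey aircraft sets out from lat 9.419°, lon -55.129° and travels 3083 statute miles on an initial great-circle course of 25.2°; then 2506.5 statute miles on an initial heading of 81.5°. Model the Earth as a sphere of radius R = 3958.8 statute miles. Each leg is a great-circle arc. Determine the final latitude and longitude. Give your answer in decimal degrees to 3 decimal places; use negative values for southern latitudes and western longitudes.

Apply the spherical direct solution leg by leg, carrying full precision between legs.
Leg 1: from (9.419°, -55.129°), δ = 3083/3958.8 = 0.778771 rad, θ = 25.2° → φ = 48.028°, λ = -28.565°.
Leg 2: from (48.028°, -28.565°), δ = 2506.5/3958.8 = 0.633146 rad, θ = 81.5° → φ = 41.136°, λ = 22.420°.

latitude 41.136°, longitude 22.420°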